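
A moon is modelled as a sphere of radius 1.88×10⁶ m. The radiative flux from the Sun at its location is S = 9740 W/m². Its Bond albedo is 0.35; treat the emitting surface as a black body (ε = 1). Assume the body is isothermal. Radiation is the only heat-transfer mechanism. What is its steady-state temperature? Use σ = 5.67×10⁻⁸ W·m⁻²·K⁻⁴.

T ≈ 409 K

At equilibrium, absorbed power = emitted power.
Absorbing cross-section = πr² = 1.110×10¹³ m²; emitting surface = 4πr² = 4.441×10¹³ m² (ratio 4).
(1−a)S·A_cross = εσ·A_surf·T⁴  ⇒  T⁴ = (1−a)S/(4σ).
T⁴ = 0.650·9740/(4·5.67×10⁻⁸) = 2.791×10¹⁰ K⁴.
T = (2.791×10¹⁰)^(1/4).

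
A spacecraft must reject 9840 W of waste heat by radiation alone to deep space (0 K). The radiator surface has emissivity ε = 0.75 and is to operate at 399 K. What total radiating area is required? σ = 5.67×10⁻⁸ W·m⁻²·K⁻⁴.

P = εσA T⁴ ⇒ A = P/(εσT⁴).
T⁴ = 2.534×10¹⁰ K⁴.
A = 9840/(0.75 × 5.67×10⁻⁸ × 2.534×10¹⁰).

A ≈ 9.13 m²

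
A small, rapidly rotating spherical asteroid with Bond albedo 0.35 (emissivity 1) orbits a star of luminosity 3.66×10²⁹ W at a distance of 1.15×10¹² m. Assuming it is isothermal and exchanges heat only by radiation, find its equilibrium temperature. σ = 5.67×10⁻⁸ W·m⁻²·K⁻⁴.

T ≈ 501 K

First find the stellar flux at distance d: S = L/(4πd²) = 3.66×10²⁹/(4π·(1.15×10¹²)²) = 22020 W/m².
For an isothermal sphere, absorbed (1−a)S·πr² = emitted σ·4πr²·T⁴, so T⁴ = (1−a)S/(4σ).
T⁴ = 0.650·22020/(4·5.67×10⁻⁸) = 6.312×10¹⁰ K⁴.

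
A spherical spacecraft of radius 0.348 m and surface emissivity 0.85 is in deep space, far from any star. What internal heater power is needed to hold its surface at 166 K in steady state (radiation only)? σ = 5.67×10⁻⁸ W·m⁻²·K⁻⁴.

P = εσ·4πr²·T⁴.
4πr² = 1.522 m²; T⁴ = 7.593×10⁸ K⁴.
P = 0.85·5.67×10⁻⁸·1.522·7.593×10⁸.

P ≈ 55.7 W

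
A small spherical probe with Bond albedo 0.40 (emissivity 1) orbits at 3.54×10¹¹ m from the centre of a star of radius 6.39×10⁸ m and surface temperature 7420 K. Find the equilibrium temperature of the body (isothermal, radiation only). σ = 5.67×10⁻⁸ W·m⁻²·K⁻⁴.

T ≈ 196 K

The star's surface emits σT_*⁴; at distance d the flux is S = σT_*⁴(R_*/d)².
S = 5.67×10⁻⁸·(7420)⁴·(6.39×10⁸/3.54×10¹¹)² = 560.0 W/m².
For an isothermal sphere T⁴ = (1−a)S/(4σ) = 1.482×10⁹ K⁴.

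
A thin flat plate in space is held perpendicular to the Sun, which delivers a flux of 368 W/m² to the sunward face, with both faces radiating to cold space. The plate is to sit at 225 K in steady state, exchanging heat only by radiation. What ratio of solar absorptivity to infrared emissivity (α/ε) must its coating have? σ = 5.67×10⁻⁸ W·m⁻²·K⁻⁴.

Balance: αS·A = εσ·2A·T⁴ ⇒ α/ε = 2σT⁴/S.
α/ε = 2·5.67×10⁻⁸·(225)⁴/368 = 2·5.67×10⁻⁸·2.563×10⁹/368.

α/ε ≈ 0.790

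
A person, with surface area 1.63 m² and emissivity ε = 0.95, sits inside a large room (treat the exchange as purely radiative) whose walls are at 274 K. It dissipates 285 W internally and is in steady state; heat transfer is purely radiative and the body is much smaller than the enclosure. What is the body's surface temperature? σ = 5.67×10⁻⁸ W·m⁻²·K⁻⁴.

T ≈ 307 K

For a small grey body in a large enclosure, net radiated power = εσA(T⁴ − T_w⁴).
Steady state: P = εσA(T⁴ − T_w⁴) with A = 1.63 m².
T⁴ = P/(εσA) + T_w⁴ = 285/(0.95·5.67×10⁻⁸·1.630) + (274)⁴
    = 3.246×10⁹ + 5.636×10⁹ = 8.882×10⁹ K⁴.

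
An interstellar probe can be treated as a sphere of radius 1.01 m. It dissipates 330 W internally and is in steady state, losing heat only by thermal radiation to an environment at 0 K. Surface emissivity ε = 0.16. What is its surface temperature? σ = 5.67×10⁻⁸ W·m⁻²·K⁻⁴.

T ≈ 231 K

Steady state: internal power = radiated power, P = εσA T⁴.
Radiating area A = 4πr² = 12.82 m².
T⁴ = P/(εσA) = 330/(0.16·5.67×10⁻⁸·12.82) = 2.838×10⁹ K⁴.
T = (2.838×10⁹)^(1/4).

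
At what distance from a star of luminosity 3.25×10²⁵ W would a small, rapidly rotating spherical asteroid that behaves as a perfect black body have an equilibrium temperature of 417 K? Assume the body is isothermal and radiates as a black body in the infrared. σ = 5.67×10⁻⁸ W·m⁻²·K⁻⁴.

d ≈ 1.94×10¹⁰ m

For an isothermal black-emitting sphere, (1−a)S·πr² = σ·4πr²·T⁴ ⇒ S = 4σT⁴/(1−a).
S = 4·5.67×10⁻⁸·(417)⁴/1.00 = 6858 W/m².
Flux falls as S = L/(4πd²), so d = √(L/(4πS)) = √(3.25×10²⁵/(4π·6858)).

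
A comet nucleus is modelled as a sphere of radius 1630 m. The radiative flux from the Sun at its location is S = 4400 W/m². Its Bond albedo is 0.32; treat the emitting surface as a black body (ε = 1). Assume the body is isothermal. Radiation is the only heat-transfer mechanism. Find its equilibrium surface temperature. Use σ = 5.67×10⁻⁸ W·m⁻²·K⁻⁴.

At equilibrium, absorbed power = emitted power.
Absorbing cross-section = πr² = 8.347×10⁶ m²; emitting surface = 4πr² = 3.339×10⁷ m² (ratio 4).
(1−a)S·A_cross = εσ·A_surf·T⁴  ⇒  T⁴ = (1−a)S/(4σ).
T⁴ = 0.680·4400/(4·5.67×10⁻⁸) = 1.319×10¹⁰ K⁴.
T = (1.319×10¹⁰)^(1/4).

T ≈ 339 K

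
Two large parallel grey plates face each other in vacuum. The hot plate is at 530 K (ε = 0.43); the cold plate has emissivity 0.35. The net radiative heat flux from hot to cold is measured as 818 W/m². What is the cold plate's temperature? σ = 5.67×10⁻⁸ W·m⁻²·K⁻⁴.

T₂ ≈ 369 K

q = σ(T₁⁴ − T₂⁴)/(1/ε₁ + 1/ε₂ − 1); denominator = 4.183.
T₂⁴ = T₁⁴ − q·(1/ε₁+1/ε₂−1)/σ = 7.890×10¹⁰ − 818·4.183/5.67×10⁻⁸
    = 1.856×10¹⁰ K⁴.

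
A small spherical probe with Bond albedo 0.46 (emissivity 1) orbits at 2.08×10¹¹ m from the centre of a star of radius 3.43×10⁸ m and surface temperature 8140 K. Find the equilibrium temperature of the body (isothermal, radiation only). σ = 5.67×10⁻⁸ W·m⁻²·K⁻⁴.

T ≈ 200 K

The star's surface emits σT_*⁴; at distance d the flux is S = σT_*⁴(R_*/d)².
S = 5.67×10⁻⁸·(8140)⁴·(3.43×10⁸/2.08×10¹¹)² = 676.9 W/m².
For an isothermal sphere T⁴ = (1−a)S/(4σ) = 1.612×10⁹ K⁴.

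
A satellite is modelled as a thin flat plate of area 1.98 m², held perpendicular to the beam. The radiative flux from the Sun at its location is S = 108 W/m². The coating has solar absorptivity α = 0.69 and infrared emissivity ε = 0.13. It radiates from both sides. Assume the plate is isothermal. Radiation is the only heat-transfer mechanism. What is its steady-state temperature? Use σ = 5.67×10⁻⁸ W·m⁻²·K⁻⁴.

At equilibrium, absorbed power = emitted power.
Absorbing cross-section = A = 1.980 m²; emitting surface = 2A = 3.960 m² (ratio 2).
αS·A_cross = εσ·A_surf·T⁴  ⇒  T⁴ = αS/(ε·2σ).
T⁴ = 0.690·108/(0.13·2·5.67×10⁻⁸) = 5.055×10⁹ K⁴.
T = (5.055×10⁹)^(1/4).

T ≈ 267 K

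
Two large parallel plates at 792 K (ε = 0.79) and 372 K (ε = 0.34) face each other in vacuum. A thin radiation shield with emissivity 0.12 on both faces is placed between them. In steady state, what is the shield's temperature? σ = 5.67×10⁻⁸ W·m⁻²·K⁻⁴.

T_s ≈ 687 K

In steady state the net flux on the hot side equals that on the cold side.
σ(T₁⁴−T_s⁴)/D₁ = σ(T_s⁴−T₂⁴)/D₂, with D₁ = 1/ε₁+1/ε_s−1 = 8.599, D₂ = 1/ε_s+1/ε₂−1 = 10.27.
Solve for T_s⁴: T_s⁴ = (D₂·T₁⁴ + D₁·T₂⁴)/(D₁+D₂) = 2.229×10¹¹ K⁴.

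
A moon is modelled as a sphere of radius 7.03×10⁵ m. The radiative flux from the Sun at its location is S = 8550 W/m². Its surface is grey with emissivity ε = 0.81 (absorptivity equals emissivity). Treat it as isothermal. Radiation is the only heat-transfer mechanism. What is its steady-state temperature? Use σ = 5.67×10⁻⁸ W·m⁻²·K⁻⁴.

At equilibrium, absorbed power = emitted power.
Absorbing cross-section = πr² = 1.553×10¹² m²; emitting surface = 4πr² = 6.210×10¹² m² (ratio 4).
εS·A_cross = εσ·A_surf·T⁴  ⇒  T⁴ = S/(4σ)   (ε cancels).
T⁴ = 8550/(4·5.67×10⁻⁸) = 3.770×10¹⁰ K⁴.
T = (3.770×10¹⁰)^(1/4).

T ≈ 441 K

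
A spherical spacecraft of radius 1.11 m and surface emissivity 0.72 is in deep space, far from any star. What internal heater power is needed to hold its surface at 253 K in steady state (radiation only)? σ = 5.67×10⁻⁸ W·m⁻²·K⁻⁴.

P ≈ 2590 W

P = εσ·4πr²·T⁴.
4πr² = 15.48 m²; T⁴ = 4.097×10⁹ K⁴.
P = 0.72·5.67×10⁻⁸·15.48·4.097×10⁹.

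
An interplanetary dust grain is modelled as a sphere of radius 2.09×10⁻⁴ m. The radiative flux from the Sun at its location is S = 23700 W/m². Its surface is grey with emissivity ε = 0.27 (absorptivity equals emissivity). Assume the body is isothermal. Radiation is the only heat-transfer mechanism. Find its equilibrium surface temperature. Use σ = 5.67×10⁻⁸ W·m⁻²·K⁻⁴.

At equilibrium, absorbed power = emitted power.
Absorbing cross-section = πr² = 1.372×10⁻⁷ m²; emitting surface = 4πr² = 5.489×10⁻⁷ m² (ratio 4).
εS·A_cross = εσ·A_surf·T⁴  ⇒  T⁴ = S/(4σ)   (ε cancels).
T⁴ = 23700/(4·5.67×10⁻⁸) = 1.045×10¹¹ K⁴.
T = (1.045×10¹¹)^(1/4).

T ≈ 569 K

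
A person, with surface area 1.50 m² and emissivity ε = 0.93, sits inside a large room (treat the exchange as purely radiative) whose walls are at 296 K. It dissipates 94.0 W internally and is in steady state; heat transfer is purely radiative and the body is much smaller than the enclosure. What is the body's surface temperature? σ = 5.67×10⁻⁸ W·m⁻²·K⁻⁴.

T ≈ 307 K

For a small grey body in a large enclosure, net radiated power = εσA(T⁴ − T_w⁴).
Steady state: P = εσA(T⁴ − T_w⁴) with A = 1.50 m².
T⁴ = P/(εσA) + T_w⁴ = 94.0/(0.93·5.67×10⁻⁸·1.500) + (296)⁴
    = 1.188×10⁹ + 7.677×10⁹ = 8.865×10⁹ K⁴.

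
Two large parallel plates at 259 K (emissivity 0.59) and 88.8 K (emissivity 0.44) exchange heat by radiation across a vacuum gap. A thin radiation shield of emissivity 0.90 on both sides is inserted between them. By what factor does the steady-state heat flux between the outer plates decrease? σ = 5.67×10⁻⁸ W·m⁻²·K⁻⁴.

Without shield: q₀ = σΔ(T⁴)/(1/ε₁+1/ε₂−1) with denominator 2.968.
With shield the two gaps are in series; the resistances add: (1/ε₁+1/ε_s−1)+(1/ε_s+1/ε₂−1) = 1.806+2.384 = 4.190.
Heat-flux ratio q₀/q = 4.190/2.968.

factor ≈ 1.41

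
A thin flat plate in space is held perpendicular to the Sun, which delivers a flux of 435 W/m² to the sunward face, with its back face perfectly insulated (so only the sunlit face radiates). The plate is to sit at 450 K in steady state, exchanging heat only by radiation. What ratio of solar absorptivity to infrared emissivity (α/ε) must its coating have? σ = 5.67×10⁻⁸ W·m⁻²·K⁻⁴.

Balance: αS·A = εσ·1A·T⁴ ⇒ α/ε = σT⁴/S.
α/ε = 5.67×10⁻⁸·(450)⁴/435 = 5.67×10⁻⁸·4.101×10¹⁰/435.

α/ε ≈ 5.34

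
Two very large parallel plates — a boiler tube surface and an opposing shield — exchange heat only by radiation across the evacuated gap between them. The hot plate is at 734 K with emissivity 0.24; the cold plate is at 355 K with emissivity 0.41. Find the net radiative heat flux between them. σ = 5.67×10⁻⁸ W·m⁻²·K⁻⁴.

q ≈ 2780 W/m²

For two infinite grey parallel plates, q = σ(T₁⁴ − T₂⁴)/(1/ε₁ + 1/ε₂ − 1).
T₁⁴ − T₂⁴ = 2.903×10¹¹ − 1.588×10¹⁰ = 2.744×10¹¹ K⁴.
1/ε₁ + 1/ε₂ − 1 = 4.167 + 2.439 − 1 = 5.606.
q = 5.67×10⁻⁸ × 2.744×10¹¹ / 5.606.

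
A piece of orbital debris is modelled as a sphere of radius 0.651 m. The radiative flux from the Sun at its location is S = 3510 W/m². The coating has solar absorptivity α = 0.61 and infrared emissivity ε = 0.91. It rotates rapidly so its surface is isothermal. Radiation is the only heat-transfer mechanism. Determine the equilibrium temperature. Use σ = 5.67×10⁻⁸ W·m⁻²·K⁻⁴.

T ≈ 319 K

At equilibrium, absorbed power = emitted power.
Absorbing cross-section = πr² = 1.331 m²; emitting surface = 4πr² = 5.326 m² (ratio 4).
αS·A_cross = εσ·A_surf·T⁴  ⇒  T⁴ = αS/(ε·4σ).
T⁴ = 0.610·3510/(0.91·4·5.67×10⁻⁸) = 1.037×10¹⁰ K⁴.
T = (1.037×10¹⁰)^(1/4).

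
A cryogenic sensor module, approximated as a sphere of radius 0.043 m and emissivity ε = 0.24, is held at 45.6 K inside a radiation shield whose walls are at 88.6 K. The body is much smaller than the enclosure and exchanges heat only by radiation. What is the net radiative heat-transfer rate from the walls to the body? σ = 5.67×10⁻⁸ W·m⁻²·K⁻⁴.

For a small grey body in a large enclosure: P_net = εσA(T_body⁴ − T_wall⁴).
A = 4πr² = 0.02324 m²; T_body⁴ − T_wall⁴ = 4.324×10⁶ − 6.162×10⁷ = -5.730×10⁷ K⁴.
|P_net| = 0.24·5.67×10⁻⁸·0.02324·5.730×10⁷.

P_net ≈ 0.0181 W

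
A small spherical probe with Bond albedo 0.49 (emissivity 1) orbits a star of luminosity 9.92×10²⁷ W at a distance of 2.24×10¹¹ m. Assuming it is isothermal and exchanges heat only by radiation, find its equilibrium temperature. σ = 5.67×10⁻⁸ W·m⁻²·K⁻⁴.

First find the stellar flux at distance d: S = L/(4πd²) = 9.92×10²⁷/(4π·(2.24×10¹¹)²) = 15730 W/m².
For an isothermal sphere, absorbed (1−a)S·πr² = emitted σ·4πr²·T⁴, so T⁴ = (1−a)S/(4σ).
T⁴ = 0.510·15730/(4·5.67×10⁻⁸) = 3.538×10¹⁰ K⁴.

T ≈ 434 K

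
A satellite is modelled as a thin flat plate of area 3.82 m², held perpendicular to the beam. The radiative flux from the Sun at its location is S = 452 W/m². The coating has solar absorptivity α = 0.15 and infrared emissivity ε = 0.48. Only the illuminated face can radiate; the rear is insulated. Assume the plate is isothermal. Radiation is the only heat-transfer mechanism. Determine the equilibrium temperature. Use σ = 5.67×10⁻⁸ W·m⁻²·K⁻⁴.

T ≈ 223 K

At equilibrium, absorbed power = emitted power.
Absorbing cross-section = A = 3.820 m²; emitting surface = A = 3.820 m² (ratio 1).
αS·A_cross = εσ·A_surf·T⁴  ⇒  T⁴ = αS/(ε·1σ).
T⁴ = 0.150·452/(0.48·1·5.67×10⁻⁸) = 2.491×10⁹ K⁴.
T = (2.491×10⁹)^(1/4).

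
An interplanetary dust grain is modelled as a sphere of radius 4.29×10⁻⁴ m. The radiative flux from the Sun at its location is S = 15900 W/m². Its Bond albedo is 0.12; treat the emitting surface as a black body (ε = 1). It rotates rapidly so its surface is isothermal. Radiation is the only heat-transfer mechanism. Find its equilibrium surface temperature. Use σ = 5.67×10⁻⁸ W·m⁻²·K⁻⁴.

T ≈ 498 K

At equilibrium, absorbed power = emitted power.
Absorbing cross-section = πr² = 5.782×10⁻⁷ m²; emitting surface = 4πr² = 2.313×10⁻⁶ m² (ratio 4).
(1−a)S·A_cross = εσ·A_surf·T⁴  ⇒  T⁴ = (1−a)S/(4σ).
T⁴ = 0.880·15900/(4·5.67×10⁻⁸) = 6.169×10¹⁰ K⁴.
T = (6.169×10¹⁰)^(1/4).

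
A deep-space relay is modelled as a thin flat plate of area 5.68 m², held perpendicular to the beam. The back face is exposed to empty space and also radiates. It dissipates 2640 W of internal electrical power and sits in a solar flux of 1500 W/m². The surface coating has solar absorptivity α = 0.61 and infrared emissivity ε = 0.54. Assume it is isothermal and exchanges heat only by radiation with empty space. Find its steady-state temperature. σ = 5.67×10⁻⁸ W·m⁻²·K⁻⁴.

T ≈ 387 K

At steady state, absorbed solar power + internal power = radiated power.
Absorbed: α·S·A_cross = 0.61·1500·5.680 = 5197 W (cross-section A).
Total input = 5197 + 2640 = 7837 W.
Radiated: εσ·A_surf·T⁴ with A_surf = 2A = 11.36 m².
T⁴ = 7837/(0.54·5.67×10⁻⁸·11.36) = 2.253×10¹⁰ K⁴.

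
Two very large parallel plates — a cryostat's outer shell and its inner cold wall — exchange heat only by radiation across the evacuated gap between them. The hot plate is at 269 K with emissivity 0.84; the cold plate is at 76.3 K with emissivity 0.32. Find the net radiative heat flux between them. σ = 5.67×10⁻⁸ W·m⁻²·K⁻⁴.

For two infinite grey parallel plates, q = σ(T₁⁴ − T₂⁴)/(1/ε₁ + 1/ε₂ − 1).
T₁⁴ − T₂⁴ = 5.236×10⁹ − 3.389×10⁷ = 5.202×10⁹ K⁴.
1/ε₁ + 1/ε₂ − 1 = 1.190 + 3.125 − 1 = 3.315.
q = 5.67×10⁻⁸ × 5.202×10⁹ / 3.315.

q ≈ 89.0 W/m²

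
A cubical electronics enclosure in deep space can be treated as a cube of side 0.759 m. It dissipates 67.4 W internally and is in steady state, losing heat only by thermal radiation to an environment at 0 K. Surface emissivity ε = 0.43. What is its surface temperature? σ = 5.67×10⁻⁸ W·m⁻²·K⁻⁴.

T ≈ 168 K

Steady state: internal power = radiated power, P = εσA T⁴.
Radiating area A = 6L² = 3.456 m².
T⁴ = P/(εσA) = 67.4/(0.43·5.67×10⁻⁸·3.456) = 7.998×10⁸ K⁴.
T = (7.998×10⁸)^(1/4).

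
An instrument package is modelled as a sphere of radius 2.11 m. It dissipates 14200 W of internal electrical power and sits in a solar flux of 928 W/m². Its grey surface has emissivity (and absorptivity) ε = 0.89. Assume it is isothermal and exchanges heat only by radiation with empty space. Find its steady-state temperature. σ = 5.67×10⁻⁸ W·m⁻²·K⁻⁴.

At steady state, absorbed solar power + internal power = radiated power.
Absorbed: α·S·A_cross = 0.89·928·13.99 = 11550 W (cross-section πr²).
Total input = 11550 + 14200 = 25750 W.
Radiated: εσ·A_surf·T⁴ with A_surf = 4πr² = 55.95 m².
T⁴ = 25750/(0.89·5.67×10⁻⁸·55.95) = 9.121×10⁹ K⁴.

T ≈ 309 K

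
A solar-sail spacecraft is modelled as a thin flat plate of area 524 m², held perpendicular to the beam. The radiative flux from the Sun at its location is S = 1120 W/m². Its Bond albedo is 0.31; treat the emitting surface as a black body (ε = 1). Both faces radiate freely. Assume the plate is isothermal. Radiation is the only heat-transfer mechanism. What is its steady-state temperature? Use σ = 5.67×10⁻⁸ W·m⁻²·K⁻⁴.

At equilibrium, absorbed power = emitted power.
Absorbing cross-section = A = 524.0 m²; emitting surface = 2A = 1048 m² (ratio 2).
(1−a)S·A_cross = εσ·A_surf·T⁴  ⇒  T⁴ = (1−a)S/(2σ).
T⁴ = 0.690·1120/(2·5.67×10⁻⁸) = 6.815×10⁹ K⁴.
T = (6.815×10⁹)^(1/4).

T ≈ 287 K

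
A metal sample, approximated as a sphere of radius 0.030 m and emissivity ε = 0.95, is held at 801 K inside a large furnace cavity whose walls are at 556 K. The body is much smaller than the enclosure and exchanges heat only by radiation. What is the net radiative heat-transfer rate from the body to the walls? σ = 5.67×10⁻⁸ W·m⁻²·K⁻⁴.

For a small grey body in a large enclosure: P_net = εσA(T_body⁴ − T_wall⁴).
A = 4πr² = 0.01131 m²; T_body⁴ − T_wall⁴ = 4.117×10¹¹ − 9.557×10¹⁰ = 3.161×10¹¹ K⁴.
|P_net| = 0.95·5.67×10⁻⁸·0.01131·3.161×10¹¹.

P_net ≈ 193 W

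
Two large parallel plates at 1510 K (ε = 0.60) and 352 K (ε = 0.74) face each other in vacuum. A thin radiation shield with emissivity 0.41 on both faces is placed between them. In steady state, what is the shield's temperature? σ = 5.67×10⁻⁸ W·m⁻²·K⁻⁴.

T_s ≈ 1250 K

In steady state the net flux on the hot side equals that on the cold side.
σ(T₁⁴−T_s⁴)/D₁ = σ(T_s⁴−T₂⁴)/D₂, with D₁ = 1/ε₁+1/ε_s−1 = 3.106, D₂ = 1/ε_s+1/ε₂−1 = 2.790.
Solve for T_s⁴: T_s⁴ = (D₂·T₁⁴ + D₁·T₂⁴)/(D₁+D₂) = 2.468×10¹² K⁴.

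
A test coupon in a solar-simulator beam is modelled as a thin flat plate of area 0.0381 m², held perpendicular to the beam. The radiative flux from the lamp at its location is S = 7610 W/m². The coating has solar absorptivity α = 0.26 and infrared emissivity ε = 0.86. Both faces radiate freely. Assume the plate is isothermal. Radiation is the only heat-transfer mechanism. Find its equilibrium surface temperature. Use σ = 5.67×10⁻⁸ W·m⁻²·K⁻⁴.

At equilibrium, absorbed power = emitted power.
Absorbing cross-section = A = 0.03810 m²; emitting surface = 2A = 0.07620 m² (ratio 2).
αS·A_cross = εσ·A_surf·T⁴  ⇒  T⁴ = αS/(ε·2σ).
T⁴ = 0.260·7610/(0.86·2·5.67×10⁻⁸) = 2.029×10¹⁰ K⁴.
T = (2.029×10¹⁰)^(1/4).

T ≈ 377 K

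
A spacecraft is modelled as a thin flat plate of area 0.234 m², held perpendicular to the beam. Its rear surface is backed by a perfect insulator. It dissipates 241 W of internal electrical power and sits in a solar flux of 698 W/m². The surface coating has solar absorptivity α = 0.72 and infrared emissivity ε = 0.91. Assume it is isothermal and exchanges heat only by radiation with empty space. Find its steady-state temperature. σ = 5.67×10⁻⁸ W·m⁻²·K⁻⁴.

At steady state, absorbed solar power + internal power = radiated power.
Absorbed: α·S·A_cross = 0.72·698·0.2340 = 117.6 W (cross-section A).
Total input = 117.6 + 241 = 358.6 W.
Radiated: εσ·A_surf·T⁴ with A_surf = A = 0.2340 m².
T⁴ = 358.6/(0.91·5.67×10⁻⁸·0.2340) = 2.970×10¹⁰ K⁴.

T ≈ 415 K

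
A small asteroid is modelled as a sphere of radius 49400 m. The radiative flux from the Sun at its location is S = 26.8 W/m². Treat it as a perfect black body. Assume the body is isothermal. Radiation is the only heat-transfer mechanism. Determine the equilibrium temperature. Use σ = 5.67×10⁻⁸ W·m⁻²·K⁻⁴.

At equilibrium, absorbed power = emitted power.
Absorbing cross-section = πr² = 7.667×10⁹ m²; emitting surface = 4πr² = 3.067×10¹⁰ m² (ratio 4).
S·A_cross = εσ·A_surf·T⁴  ⇒  T⁴ = S/(4σ).
T⁴ = 1.00·26.8/(4·5.67×10⁻⁸) = 1.182×10⁸ K⁴.
T = (1.182×10⁸)^(1/4).

T ≈ 104 K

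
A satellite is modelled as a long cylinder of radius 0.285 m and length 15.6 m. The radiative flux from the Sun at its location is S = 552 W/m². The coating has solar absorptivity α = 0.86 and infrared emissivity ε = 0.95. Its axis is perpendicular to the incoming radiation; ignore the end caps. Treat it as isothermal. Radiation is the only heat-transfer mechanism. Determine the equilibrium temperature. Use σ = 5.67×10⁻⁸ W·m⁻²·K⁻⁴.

At equilibrium, absorbed power = emitted power.
Absorbing cross-section = 2rL = 8.892 m²; emitting surface = 2πrL = 27.94 m² (ratio π).
αS·A_cross = εσ·A_surf·T⁴  ⇒  T⁴ = αS/(ε·πσ).
T⁴ = 0.860·552/(0.95·π·5.67×10⁻⁸) = 2.805×10⁹ K⁴.
T = (2.805×10⁹)^(1/4).

T ≈ 230 K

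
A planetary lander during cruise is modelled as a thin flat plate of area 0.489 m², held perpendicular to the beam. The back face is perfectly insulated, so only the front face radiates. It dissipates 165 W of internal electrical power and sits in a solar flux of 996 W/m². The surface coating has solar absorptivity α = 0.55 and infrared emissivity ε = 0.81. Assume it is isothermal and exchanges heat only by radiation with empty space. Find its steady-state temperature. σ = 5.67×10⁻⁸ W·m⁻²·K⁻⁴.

At steady state, absorbed solar power + internal power = radiated power.
Absorbed: α·S·A_cross = 0.55·996·0.4890 = 267.9 W (cross-section A).
Total input = 267.9 + 165 = 432.9 W.
Radiated: εσ·A_surf·T⁴ with A_surf = A = 0.4890 m².
T⁴ = 432.9/(0.81·5.67×10⁻⁸·0.4890) = 1.927×10¹⁰ K⁴.

T ≈ 373 K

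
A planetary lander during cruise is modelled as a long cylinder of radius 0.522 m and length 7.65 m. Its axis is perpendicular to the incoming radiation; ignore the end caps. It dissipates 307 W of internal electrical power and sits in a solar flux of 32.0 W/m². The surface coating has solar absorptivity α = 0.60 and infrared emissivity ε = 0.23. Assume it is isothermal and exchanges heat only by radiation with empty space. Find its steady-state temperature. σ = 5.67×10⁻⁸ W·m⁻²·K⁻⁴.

T ≈ 194 K

At steady state, absorbed solar power + internal power = radiated power.
Absorbed: α·S·A_cross = 0.60·32.0·7.987 = 153.3 W (cross-section 2rL).
Total input = 153.3 + 307 = 460.3 W.
Radiated: εσ·A_surf·T⁴ with A_surf = 2πrL = 25.09 m².
T⁴ = 460.3/(0.23·5.67×10⁻⁸·25.09) = 1.407×10⁹ K⁴.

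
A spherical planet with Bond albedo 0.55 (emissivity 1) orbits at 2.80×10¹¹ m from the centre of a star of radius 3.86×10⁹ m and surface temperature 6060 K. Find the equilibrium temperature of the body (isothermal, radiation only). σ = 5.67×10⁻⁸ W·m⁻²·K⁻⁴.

The star's surface emits σT_*⁴; at distance d the flux is S = σT_*⁴(R_*/d)².
S = 5.67×10⁻⁸·(6060)⁴·(3.86×10⁹/2.80×10¹¹)² = 14530 W/m².
For an isothermal sphere T⁴ = (1−a)S/(4σ) = 2.883×10¹⁰ K⁴.

T ≈ 412 K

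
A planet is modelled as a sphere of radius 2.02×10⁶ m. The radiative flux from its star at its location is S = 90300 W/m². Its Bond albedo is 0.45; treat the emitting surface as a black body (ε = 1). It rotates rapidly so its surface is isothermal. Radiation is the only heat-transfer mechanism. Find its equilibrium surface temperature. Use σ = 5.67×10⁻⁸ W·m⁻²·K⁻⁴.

T ≈ 684 K

At equilibrium, absorbed power = emitted power.
Absorbing cross-section = πr² = 1.282×10¹³ m²; emitting surface = 4πr² = 5.128×10¹³ m² (ratio 4).
(1−a)S·A_cross = εσ·A_surf·T⁴  ⇒  T⁴ = (1−a)S/(4σ).
T⁴ = 0.550·90300/(4·5.67×10⁻⁸) = 2.190×10¹¹ K⁴.
T = (2.190×10¹¹)^(1/4).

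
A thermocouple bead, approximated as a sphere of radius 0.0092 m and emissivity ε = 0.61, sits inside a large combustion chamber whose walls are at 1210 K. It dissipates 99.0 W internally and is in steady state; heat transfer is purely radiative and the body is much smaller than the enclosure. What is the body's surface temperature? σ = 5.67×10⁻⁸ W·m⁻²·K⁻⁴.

For a small grey body in a large enclosure, net radiated power = εσA(T⁴ − T_w⁴).
Steady state: P = εσA(T⁴ − T_w⁴) with A = 4πr² = 0.001064 m².
T⁴ = P/(εσA) + T_w⁴ = 99.0/(0.61·5.67×10⁻⁸·0.001064) + (1210)⁴
    = 2.691×10¹² + 2.144×10¹² = 4.835×10¹² K⁴.

T ≈ 1480 K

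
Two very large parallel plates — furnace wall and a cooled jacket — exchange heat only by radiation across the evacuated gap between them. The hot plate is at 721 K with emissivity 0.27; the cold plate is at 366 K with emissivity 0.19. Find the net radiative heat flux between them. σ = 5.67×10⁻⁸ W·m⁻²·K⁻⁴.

q ≈ 1800 W/m²

For two infinite grey parallel plates, q = σ(T₁⁴ − T₂⁴)/(1/ε₁ + 1/ε₂ − 1).
T₁⁴ − T₂⁴ = 2.702×10¹¹ − 1.794×10¹⁰ = 2.523×10¹¹ K⁴.
1/ε₁ + 1/ε₂ − 1 = 3.704 + 5.263 − 1 = 7.967.
q = 5.67×10⁻⁸ × 2.523×10¹¹ / 7.967.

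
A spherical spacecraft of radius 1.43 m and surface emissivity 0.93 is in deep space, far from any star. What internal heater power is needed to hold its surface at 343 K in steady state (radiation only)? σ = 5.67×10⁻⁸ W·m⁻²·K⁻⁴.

P ≈ 18800 W

P = εσ·4πr²·T⁴.
4πr² = 25.70 m²; T⁴ = 1.384×10¹⁰ K⁴.
P = 0.93·5.67×10⁻⁸·25.70·1.384×10¹⁰.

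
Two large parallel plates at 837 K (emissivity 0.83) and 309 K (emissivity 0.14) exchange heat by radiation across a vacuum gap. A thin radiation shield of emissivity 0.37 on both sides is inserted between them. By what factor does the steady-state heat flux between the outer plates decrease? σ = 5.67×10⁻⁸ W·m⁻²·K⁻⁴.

factor ≈ 1.60

Without shield: q₀ = σΔ(T⁴)/(1/ε₁+1/ε₂−1) with denominator 7.348.
With shield the two gaps are in series; the resistances add: (1/ε₁+1/ε_s−1)+(1/ε_s+1/ε₂−1) = 2.908+8.846 = 11.75.
Heat-flux ratio q₀/q = 11.75/7.348.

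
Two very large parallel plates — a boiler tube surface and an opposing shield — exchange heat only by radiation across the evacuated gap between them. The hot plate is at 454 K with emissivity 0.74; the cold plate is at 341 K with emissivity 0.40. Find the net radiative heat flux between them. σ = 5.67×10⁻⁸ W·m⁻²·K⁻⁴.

For two infinite grey parallel plates, q = σ(T₁⁴ − T₂⁴)/(1/ε₁ + 1/ε₂ − 1).
T₁⁴ − T₂⁴ = 4.248×10¹⁰ − 1.352×10¹⁰ = 2.896×10¹⁰ K⁴.
1/ε₁ + 1/ε₂ − 1 = 1.351 + 2.500 − 1 = 2.851.
q = 5.67×10⁻⁸ × 2.896×10¹⁰ / 2.851.

q ≈ 576 W/m²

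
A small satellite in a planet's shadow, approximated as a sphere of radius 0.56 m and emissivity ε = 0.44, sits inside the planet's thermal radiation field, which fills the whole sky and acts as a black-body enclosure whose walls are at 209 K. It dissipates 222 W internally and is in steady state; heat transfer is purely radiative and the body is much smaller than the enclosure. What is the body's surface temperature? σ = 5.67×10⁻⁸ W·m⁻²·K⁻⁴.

For a small grey body in a large enclosure, net radiated power = εσA(T⁴ − T_w⁴).
Steady state: P = εσA(T⁴ − T_w⁴) with A = 4πr² = 3.941 m².
T⁴ = P/(εσA) + T_w⁴ = 222/(0.44·5.67×10⁻⁸·3.941) + (209)⁴
    = 2.258×10⁹ + 1.908×10⁹ = 4.166×10⁹ K⁴.

T ≈ 254 K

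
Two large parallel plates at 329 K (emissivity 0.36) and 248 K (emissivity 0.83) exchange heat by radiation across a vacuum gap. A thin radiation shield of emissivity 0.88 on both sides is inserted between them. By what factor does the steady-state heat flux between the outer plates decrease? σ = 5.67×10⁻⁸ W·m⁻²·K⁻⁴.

Without shield: q₀ = σΔ(T⁴)/(1/ε₁+1/ε₂−1) with denominator 2.983.
With shield the two gaps are in series; the resistances add: (1/ε₁+1/ε_s−1)+(1/ε_s+1/ε₂−1) = 2.914+1.341 = 4.255.
Heat-flux ratio q₀/q = 4.255/2.983.

factor ≈ 1.43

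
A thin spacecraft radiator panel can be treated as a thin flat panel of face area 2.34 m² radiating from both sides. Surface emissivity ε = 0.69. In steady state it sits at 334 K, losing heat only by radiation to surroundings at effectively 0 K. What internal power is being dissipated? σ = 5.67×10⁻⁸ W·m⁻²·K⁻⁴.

P ≈ 2280 W

Steady state: P = εσA T⁴.
A = 2·2.34 = 4.680 m²; T⁴ = (334)⁴ = 1.244×10¹⁰ K⁴.
P = 0.69 × 5.67×10⁻⁸ × 4.680 × 1.244×10¹⁰.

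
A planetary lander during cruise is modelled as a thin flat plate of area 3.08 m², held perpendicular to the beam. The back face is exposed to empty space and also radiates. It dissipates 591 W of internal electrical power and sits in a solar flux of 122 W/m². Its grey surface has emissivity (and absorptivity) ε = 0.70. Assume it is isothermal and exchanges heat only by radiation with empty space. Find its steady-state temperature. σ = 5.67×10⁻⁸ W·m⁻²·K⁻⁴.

At steady state, absorbed solar power + internal power = radiated power.
Absorbed: α·S·A_cross = 0.70·122·3.080 = 263.0 W (cross-section A).
Total input = 263.0 + 591 = 854.0 W.
Radiated: εσ·A_surf·T⁴ with A_surf = 2A = 6.160 m².
T⁴ = 854.0/(0.70·5.67×10⁻⁸·6.160) = 3.493×10⁹ K⁴.

T ≈ 243 K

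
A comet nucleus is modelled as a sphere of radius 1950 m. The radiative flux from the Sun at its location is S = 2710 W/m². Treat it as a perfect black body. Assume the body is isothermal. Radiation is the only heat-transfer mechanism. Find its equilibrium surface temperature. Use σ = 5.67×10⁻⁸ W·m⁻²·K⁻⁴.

At equilibrium, absorbed power = emitted power.
Absorbing cross-section = πr² = 1.195×10⁷ m²; emitting surface = 4πr² = 4.778×10⁷ m² (ratio 4).
S·A_cross = εσ·A_surf·T⁴  ⇒  T⁴ = S/(4σ).
T⁴ = 1.00·2710/(4·5.67×10⁻⁸) = 1.195×10¹⁰ K⁴.
T = (1.195×10¹⁰)^(1/4).

T ≈ 331 K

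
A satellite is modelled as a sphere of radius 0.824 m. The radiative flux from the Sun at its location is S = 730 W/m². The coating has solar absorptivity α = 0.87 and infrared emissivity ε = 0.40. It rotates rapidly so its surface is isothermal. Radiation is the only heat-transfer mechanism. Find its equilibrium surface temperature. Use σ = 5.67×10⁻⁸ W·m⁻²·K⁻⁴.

At equilibrium, absorbed power = emitted power.
Absorbing cross-section = πr² = 2.133 m²; emitting surface = 4πr² = 8.532 m² (ratio 4).
αS·A_cross = εσ·A_surf·T⁴  ⇒  T⁴ = αS/(ε·4σ).
T⁴ = 0.870·730/(0.40·4·5.67×10⁻⁸) = 7.001×10⁹ K⁴.
T = (7.001×10⁹)^(1/4).

T ≈ 289 K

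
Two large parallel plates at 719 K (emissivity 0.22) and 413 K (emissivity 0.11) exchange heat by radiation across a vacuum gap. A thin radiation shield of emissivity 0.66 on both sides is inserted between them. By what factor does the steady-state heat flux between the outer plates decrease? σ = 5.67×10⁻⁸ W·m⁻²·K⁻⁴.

factor ≈ 1.16

Without shield: q₀ = σΔ(T⁴)/(1/ε₁+1/ε₂−1) with denominator 12.64.
With shield the two gaps are in series; the resistances add: (1/ε₁+1/ε_s−1)+(1/ε_s+1/ε₂−1) = 5.061+9.606 = 14.67.
Heat-flux ratio q₀/q = 14.67/12.64.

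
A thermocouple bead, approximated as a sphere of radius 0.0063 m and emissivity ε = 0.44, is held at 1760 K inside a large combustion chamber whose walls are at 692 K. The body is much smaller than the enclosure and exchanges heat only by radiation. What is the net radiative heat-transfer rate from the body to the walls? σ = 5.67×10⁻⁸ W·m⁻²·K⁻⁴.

P_net ≈ 117 W

For a small grey body in a large enclosure: P_net = εσA(T_body⁴ − T_wall⁴).
A = 4πr² = 4.988×10⁻⁴ m²; T_body⁴ − T_wall⁴ = 9.595×10¹² − 2.293×10¹¹ = 9.366×10¹² K⁴.
|P_net| = 0.44·5.67×10⁻⁸·4.988×10⁻⁴·9.366×10¹².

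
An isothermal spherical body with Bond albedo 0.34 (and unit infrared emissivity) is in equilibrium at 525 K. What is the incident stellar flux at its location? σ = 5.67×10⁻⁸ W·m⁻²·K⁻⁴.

S ≈ 26100 W/m²

(1−a)S·πr² = σ·4πr²·T⁴ ⇒ S = 4σT⁴/(1−a).
S = 4·5.67×10⁻⁸·7.597×10¹⁰/0.660.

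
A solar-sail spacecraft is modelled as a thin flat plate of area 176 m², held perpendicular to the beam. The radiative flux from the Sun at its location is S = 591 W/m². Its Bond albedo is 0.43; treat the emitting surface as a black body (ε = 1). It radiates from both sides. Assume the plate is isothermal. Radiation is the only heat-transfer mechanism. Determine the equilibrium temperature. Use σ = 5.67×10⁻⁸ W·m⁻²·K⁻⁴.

At equilibrium, absorbed power = emitted power.
Absorbing cross-section = A = 176.0 m²; emitting surface = 2A = 352.0 m² (ratio 2).
(1−a)S·A_cross = εσ·A_surf·T⁴  ⇒  T⁴ = (1−a)S/(2σ).
T⁴ = 0.570·591/(2·5.67×10⁻⁸) = 2.971×10⁹ K⁴.
T = (2.971×10⁹)^(1/4).

T ≈ 233 K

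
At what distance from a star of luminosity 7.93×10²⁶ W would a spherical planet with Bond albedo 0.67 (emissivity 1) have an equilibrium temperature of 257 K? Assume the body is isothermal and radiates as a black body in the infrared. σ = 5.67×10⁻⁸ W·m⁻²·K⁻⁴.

d ≈ 1.45×10¹¹ m

For an isothermal black-emitting sphere, (1−a)S·πr² = σ·4πr²·T⁴ ⇒ S = 4σT⁴/(1−a).
S = 4·5.67×10⁻⁸·(257)⁴/0.330 = 2998 W/m².
Flux falls as S = L/(4πd²), so d = √(L/(4πS)) = √(7.93×10²⁶/(4π·2998)).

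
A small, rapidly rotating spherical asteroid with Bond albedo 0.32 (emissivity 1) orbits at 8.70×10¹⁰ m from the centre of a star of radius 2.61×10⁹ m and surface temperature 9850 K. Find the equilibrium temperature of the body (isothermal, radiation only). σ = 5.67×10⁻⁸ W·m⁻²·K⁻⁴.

T ≈ 1100 K

The star's surface emits σT_*⁴; at distance d the flux is S = σT_*⁴(R_*/d)².
S = 5.67×10⁻⁸·(9850)⁴·(2.61×10⁹/8.70×10¹⁰)² = 4.804×10⁵ W/m².
For an isothermal sphere T⁴ = (1−a)S/(4σ) = 1.440×10¹² K⁴.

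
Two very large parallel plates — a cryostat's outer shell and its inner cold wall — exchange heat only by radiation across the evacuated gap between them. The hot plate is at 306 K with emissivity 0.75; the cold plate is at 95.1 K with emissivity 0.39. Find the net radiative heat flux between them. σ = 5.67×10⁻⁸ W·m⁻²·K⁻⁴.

For two infinite grey parallel plates, q = σ(T₁⁴ − T₂⁴)/(1/ε₁ + 1/ε₂ − 1).
T₁⁴ − T₂⁴ = 8.768×10⁹ − 8.179×10⁷ = 8.686×10⁹ K⁴.
1/ε₁ + 1/ε₂ − 1 = 1.333 + 2.564 − 1 = 2.897.
q = 5.67×10⁻⁸ × 8.686×10⁹ / 2.897.

q ≈ 170 W/m²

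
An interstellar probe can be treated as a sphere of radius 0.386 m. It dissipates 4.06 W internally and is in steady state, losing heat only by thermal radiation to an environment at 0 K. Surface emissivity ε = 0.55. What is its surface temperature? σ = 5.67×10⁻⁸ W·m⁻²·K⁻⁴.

T ≈ 91.3 K

Steady state: internal power = radiated power, P = εσA T⁴.
Radiating area A = 4πr² = 1.872 m².
T⁴ = P/(εσA) = 4.06/(0.55·5.67×10⁻⁸·1.872) = 6.953×10⁷ K⁴.
T = (6.953×10⁷)^(1/4).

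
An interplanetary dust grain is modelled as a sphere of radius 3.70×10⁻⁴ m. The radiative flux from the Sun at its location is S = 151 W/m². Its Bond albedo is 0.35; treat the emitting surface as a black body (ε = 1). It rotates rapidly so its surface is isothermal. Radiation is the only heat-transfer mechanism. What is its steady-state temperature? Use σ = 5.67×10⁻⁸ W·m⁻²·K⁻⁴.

At equilibrium, absorbed power = emitted power.
Absorbing cross-section = πr² = 4.301×10⁻⁷ m²; emitting surface = 4πr² = 1.720×10⁻⁶ m² (ratio 4).
(1−a)S·A_cross = εσ·A_surf·T⁴  ⇒  T⁴ = (1−a)S/(4σ).
T⁴ = 0.650·151/(4·5.67×10⁻⁸) = 4.328×10⁸ K⁴.
T = (4.328×10⁸)^(1/4).

T ≈ 144 K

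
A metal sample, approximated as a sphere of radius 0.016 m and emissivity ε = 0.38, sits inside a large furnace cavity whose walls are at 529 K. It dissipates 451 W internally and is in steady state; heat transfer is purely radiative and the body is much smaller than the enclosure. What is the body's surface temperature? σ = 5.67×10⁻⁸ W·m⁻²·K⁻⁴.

T ≈ 1600 K

For a small grey body in a large enclosure, net radiated power = εσA(T⁴ − T_w⁴).
Steady state: P = εσA(T⁴ − T_w⁴) with A = 4πr² = 0.003217 m².
T⁴ = P/(εσA) + T_w⁴ = 451/(0.38·5.67×10⁻⁸·0.003217) + (529)⁴
    = 6.507×10¹² + 7.831×10¹⁰ = 6.585×10¹² K⁴.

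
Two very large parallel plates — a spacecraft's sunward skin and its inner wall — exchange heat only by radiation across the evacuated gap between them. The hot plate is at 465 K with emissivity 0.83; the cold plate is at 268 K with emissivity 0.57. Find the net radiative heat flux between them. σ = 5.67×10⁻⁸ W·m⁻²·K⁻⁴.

For two infinite grey parallel plates, q = σ(T₁⁴ − T₂⁴)/(1/ε₁ + 1/ε₂ − 1).
T₁⁴ − T₂⁴ = 4.675×10¹⁰ − 5.159×10⁹ = 4.159×10¹⁰ K⁴.
1/ε₁ + 1/ε₂ − 1 = 1.205 + 1.754 − 1 = 1.959.
q = 5.67×10⁻⁸ × 4.159×10¹⁰ / 1.959.

q ≈ 1200 W/m²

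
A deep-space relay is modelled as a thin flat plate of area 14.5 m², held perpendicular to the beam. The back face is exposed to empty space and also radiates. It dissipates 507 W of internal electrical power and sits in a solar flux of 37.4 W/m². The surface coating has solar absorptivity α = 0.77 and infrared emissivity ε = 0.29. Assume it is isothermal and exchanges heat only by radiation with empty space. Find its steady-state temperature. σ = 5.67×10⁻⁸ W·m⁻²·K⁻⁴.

T ≈ 210 K

At steady state, absorbed solar power + internal power = radiated power.
Absorbed: α·S·A_cross = 0.77·37.4·14.50 = 417.6 W (cross-section A).
Total input = 417.6 + 507 = 924.6 W.
Radiated: εσ·A_surf·T⁴ with A_surf = 2A = 29.00 m².
T⁴ = 924.6/(0.29·5.67×10⁻⁸·29.00) = 1.939×10⁹ K⁴.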